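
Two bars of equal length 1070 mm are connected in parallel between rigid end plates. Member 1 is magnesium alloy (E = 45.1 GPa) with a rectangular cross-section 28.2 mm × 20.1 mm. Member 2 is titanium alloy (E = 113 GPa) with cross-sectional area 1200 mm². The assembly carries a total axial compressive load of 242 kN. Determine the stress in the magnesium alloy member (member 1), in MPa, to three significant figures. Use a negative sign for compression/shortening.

A_1 = 566.8 mm².
Equal strain + equilibrium ⇒ each member carries load in proportion to AE: A₁E₁ = 25560000 N, A₂E₂ = 135600000 N, ΣAE = 161200000 N.
σ₁ = P·E₁/ΣAE = -242000·45100/161200000 = -67.72 MPa.

-67.7 MPa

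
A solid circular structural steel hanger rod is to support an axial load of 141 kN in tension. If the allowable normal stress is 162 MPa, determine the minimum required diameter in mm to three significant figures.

33.3 mm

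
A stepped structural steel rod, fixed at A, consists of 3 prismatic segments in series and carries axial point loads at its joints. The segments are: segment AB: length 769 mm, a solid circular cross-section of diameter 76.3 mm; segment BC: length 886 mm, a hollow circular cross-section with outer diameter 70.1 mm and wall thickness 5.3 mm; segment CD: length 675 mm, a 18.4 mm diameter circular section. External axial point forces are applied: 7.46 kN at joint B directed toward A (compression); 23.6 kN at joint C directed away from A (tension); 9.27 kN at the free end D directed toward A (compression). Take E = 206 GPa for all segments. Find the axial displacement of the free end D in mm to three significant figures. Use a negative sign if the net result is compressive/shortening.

-0.0515 mm

Internal axial forces (sectioning from the free end, tension +): N_CD = -9.27 kN, N_BC = 14.33 kN, N_AB = 6.87 kN.
A_AB = 4572 mm².
A_BC = 1079 mm².
A_CD = 265.9 mm².
δ_AB = 6870·769/(4572·206000) = 0.005609 mm
δ_BC = 14330·886/(1079·206000) = 0.05712 mm
δ_CD = -9270·675/(265.9·206000) = -0.1142 mm
δ = Σδ_i = -0.0515 mm.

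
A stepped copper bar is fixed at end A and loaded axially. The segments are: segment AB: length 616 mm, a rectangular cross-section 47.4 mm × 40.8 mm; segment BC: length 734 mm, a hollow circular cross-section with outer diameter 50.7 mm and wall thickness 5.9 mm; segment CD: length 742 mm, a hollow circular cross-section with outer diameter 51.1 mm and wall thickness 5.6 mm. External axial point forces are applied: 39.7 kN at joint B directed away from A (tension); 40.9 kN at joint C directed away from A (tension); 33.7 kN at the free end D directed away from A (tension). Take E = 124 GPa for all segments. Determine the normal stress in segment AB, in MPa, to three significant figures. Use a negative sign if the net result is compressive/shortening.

59.1 MPa

Internal axial forces (sectioning from the free end, tension +): N_CD = 33.7 kN, N_BC = 74.6 kN, N_AB = 114.3 kN.
A_AB = 1934 mm².
σ_AB = N_AB/A_AB = 114300/1934 = 59.1 MPa.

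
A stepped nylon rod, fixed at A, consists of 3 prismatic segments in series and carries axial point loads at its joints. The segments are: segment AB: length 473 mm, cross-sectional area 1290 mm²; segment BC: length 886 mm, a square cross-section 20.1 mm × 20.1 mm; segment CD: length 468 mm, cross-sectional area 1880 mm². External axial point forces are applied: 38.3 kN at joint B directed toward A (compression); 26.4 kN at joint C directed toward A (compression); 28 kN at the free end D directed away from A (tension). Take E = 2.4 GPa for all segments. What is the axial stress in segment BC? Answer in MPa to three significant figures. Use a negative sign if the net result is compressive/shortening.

Internal axial forces (sectioning from the free end, tension +): N_CD = 28 kN, N_BC = 1.6 kN, N_AB = -36.7 kN.
A_BC = 404 mm².
σ_BC = N_BC/A_BC = 1600/404 = 3.96 MPa.

3.96 MPa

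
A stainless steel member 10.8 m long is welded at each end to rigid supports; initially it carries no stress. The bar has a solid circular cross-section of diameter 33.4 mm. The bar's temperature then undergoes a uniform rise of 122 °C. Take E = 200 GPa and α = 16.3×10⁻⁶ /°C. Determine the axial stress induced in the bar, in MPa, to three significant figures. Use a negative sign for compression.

-398 MPa

Free thermal expansion αLΔT = 16.3e-6 · 10800 · 122 = 21.48 mm.
The walls impose strain ε = −(21.48)/10800 = -1.9886e-03; σ = Eε = 200000 · -1.9886e-03 = -397.7 MPa.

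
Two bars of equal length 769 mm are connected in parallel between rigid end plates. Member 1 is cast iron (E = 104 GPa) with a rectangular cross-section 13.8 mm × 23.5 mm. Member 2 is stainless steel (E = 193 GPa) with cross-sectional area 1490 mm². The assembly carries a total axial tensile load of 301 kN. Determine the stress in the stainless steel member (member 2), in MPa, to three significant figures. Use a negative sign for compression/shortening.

A_1 = 324.3 mm².
Equal strain + equilibrium ⇒ each member carries load in proportion to AE: A₁E₁ = 33730000 N, A₂E₂ = 287600000 N, ΣAE = 321300000 N.
σ₂ = P·E₂/ΣAE = 301000·193000/321300000 = 180.8 MPa.

181 MPa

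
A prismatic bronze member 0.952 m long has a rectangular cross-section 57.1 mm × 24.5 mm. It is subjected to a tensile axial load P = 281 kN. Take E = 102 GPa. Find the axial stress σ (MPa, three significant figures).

201 MPa

A = 1399 mm².
σ = N/A = 281000/1399 = 200.9 MPa.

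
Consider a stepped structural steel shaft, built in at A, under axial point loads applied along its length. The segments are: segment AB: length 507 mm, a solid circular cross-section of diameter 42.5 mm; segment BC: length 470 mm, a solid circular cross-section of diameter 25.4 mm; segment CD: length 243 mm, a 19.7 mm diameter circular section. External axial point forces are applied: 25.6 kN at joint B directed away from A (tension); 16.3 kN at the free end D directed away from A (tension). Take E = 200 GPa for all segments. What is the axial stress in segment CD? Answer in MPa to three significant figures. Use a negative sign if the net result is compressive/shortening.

Internal axial forces (sectioning from the free end, tension +): N_CD = 16.3 kN, N_BC = 16.3 kN, N_AB = 41.9 kN.
A_CD = 304.8 mm².
σ_CD = N_CD/A_CD = 16300/304.8 = 53.48 MPa.

53.5 MPa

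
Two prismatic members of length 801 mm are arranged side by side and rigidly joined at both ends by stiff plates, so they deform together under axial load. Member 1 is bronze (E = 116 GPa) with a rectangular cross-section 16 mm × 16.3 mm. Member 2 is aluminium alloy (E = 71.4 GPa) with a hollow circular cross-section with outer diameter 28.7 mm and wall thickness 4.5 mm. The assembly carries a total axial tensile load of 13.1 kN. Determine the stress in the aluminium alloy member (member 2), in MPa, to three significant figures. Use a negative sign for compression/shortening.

17.1 MPa

A_1 = 260.8 mm².
A_2 = 342.1 mm².
Equal strain + equilibrium ⇒ each member carries load in proportion to AE: A₁E₁ = 30250000 N, A₂E₂ = 24430000 N, ΣAE = 54680000 N.
σ₂ = P·E₂/ΣAE = 13100·71400/54680000 = 17.11 MPa.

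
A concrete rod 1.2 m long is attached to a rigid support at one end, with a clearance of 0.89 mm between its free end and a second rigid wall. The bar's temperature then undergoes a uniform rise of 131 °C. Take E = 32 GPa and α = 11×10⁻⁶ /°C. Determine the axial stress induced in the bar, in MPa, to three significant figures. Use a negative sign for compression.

Free thermal expansion αLΔT = 11e-6 · 1200 · 131 = 1.729 mm.
The walls engage after the gap closes; constrained expansion = 1.729 − 0.89 = 0.8392 mm.
The walls impose strain ε = −(0.8392)/1200 = -6.9933e-04; σ = Eε = 32000 · -6.9933e-04 = -22.38 MPa.

-22.4 MPa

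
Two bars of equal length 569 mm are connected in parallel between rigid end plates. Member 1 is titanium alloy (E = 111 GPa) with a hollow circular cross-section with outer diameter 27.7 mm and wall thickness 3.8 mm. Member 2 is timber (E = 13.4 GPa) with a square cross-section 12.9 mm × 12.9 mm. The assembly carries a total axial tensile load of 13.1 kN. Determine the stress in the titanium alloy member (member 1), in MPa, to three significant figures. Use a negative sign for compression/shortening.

A_1 = 285.3 mm².
A_2 = 166.4 mm².
Equal strain + equilibrium ⇒ each member carries load in proportion to AE: A₁E₁ = 31670000 N, A₂E₂ = 2230000 N, ΣAE = 33900000 N.
σ₁ = P·E₁/ΣAE = 13100·111000/33900000 = 42.89 MPa.

42.9 MPa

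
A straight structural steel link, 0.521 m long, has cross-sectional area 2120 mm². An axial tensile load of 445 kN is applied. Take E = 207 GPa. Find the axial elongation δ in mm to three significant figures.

0.528 mm

δ_mech = NL/(AE) = 445000·521/(2120·207000) = 0.5283 mm.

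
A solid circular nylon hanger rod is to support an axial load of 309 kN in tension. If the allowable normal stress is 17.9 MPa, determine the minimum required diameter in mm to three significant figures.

148 mm

Required area A ≥ P/σ_allow = 309000/17.9 = 17260 mm².
For a solid circular section, d ≥ √(4A/π) = 148.3 mm.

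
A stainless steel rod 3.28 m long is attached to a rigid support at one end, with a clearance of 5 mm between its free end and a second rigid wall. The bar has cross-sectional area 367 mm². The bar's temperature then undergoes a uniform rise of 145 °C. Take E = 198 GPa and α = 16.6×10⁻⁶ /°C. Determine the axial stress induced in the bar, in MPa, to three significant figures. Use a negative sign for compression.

Free thermal expansion αLΔT = 16.6e-6 · 3280 · 145 = 7.895 mm.
The walls engage after the gap closes; constrained expansion = 7.895 − 5 = 2.895 mm.
The walls impose strain ε = −(2.895)/3280 = -8.8261e-04; σ = Eε = 198000 · -8.8261e-04 = -174.8 MPa.

-175 MPa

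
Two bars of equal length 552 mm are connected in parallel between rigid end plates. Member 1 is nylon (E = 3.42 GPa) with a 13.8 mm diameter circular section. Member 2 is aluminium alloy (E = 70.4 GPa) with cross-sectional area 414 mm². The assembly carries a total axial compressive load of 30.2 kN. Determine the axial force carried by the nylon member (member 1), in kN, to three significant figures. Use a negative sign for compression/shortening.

-0.521 kN

A_1 = 149.6 mm².
Equal strain + equilibrium ⇒ each member carries load in proportion to AE: A₁E₁ = 511500 N, A₂E₂ = 29150000 N, ΣAE = 29660000 N.
F₁ = P·A₁E₁/ΣAE = -30200·511500/29660000 = -520.9 N.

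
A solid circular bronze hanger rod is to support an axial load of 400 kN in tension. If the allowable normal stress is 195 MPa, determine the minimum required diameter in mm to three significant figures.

51.1 mm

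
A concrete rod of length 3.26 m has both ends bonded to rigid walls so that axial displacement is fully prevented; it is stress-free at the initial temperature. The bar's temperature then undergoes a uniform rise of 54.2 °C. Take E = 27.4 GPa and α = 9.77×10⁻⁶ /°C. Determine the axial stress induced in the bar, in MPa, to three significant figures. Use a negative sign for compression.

Free thermal expansion αLΔT = 9.77e-6 · 3260 · 54.2 = 1.726 mm.
The walls impose strain ε = −(1.726)/3260 = -5.2953e-04; σ = Eε = 27400 · -5.2953e-04 = -14.51 MPa.

-14.5 MPa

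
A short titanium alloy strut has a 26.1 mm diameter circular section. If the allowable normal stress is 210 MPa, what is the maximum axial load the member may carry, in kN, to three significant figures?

112 kN

A = 535 mm².
P_max = σ_allow · A = 210 · 535 = 112400 N = 112.4 kN.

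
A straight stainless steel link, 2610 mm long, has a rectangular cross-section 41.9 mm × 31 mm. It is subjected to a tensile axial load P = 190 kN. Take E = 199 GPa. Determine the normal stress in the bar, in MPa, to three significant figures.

146 MPa

A = 1299 mm².
σ = N/A = 190000/1299 = 146.3 MPa.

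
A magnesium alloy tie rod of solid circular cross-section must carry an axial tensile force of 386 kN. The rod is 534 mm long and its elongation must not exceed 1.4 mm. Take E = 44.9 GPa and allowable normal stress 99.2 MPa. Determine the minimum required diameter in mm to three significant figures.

70.4 mm

Required area A ≥ P/σ_allow = 386000/99.2 = 3891 mm².
For a solid circular section, d ≥ √(4A/π) = 70.39 mm.
Elongation limit: A ≥ PL/(Eδ_allow) = 386000·534/(44900·1.4) = 3279 mm² ⇒ d ≥ 64.61 mm.
The stress limit governs.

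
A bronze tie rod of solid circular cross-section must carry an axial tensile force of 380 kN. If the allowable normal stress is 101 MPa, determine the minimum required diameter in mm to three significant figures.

69.2 mm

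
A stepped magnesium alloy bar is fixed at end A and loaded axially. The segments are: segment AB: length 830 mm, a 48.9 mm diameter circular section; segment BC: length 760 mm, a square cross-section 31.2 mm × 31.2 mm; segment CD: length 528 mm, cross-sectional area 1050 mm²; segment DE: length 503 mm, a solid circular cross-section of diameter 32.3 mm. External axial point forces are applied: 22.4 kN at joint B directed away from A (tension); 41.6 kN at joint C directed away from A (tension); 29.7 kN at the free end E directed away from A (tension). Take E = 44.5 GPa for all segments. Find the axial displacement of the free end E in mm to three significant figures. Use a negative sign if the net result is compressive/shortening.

Internal axial forces (sectioning from the free end, tension +): N_DE = 29.7 kN, N_CD = 29.7 kN, N_BC = 71.3 kN, N_AB = 93.7 kN.
A_AB = 1878 mm².
A_BC = 973.4 mm².
A_DE = 819.4 mm².
δ_AB = 93700·830/(1878·44500) = 0.9306 mm
δ_BC = 71300·760/(973.4·44500) = 1.251 mm
δ_CD = 29700·528/(1050·44500) = 0.3356 mm
δ_DE = 29700·503/(819.4·44500) = 0.4097 mm
δ = Σδ_i = 2.927 mm.

2.93 mm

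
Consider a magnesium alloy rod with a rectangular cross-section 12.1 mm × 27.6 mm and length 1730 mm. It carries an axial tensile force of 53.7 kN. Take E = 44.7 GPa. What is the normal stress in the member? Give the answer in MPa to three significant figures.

A = 334 mm².
σ = N/A = 53700/334 = 160.8 MPa.

161 MPa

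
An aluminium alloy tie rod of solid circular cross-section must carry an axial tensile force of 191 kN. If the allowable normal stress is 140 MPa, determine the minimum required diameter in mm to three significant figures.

Required area A ≥ P/σ_allow = 191000/140 = 1364 mm².
For a solid circular section, d ≥ √(4A/π) = 41.68 mm.

41.7 mm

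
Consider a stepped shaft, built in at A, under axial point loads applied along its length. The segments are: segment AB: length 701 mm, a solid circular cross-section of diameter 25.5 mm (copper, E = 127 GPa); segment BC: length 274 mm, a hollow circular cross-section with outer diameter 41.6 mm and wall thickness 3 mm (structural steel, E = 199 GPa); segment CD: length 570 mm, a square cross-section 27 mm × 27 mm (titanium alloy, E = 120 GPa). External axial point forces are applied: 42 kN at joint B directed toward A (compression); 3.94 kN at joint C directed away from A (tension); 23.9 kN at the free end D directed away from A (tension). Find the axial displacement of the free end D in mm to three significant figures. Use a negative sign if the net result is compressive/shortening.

Internal axial forces (sectioning from the free end, tension +): N_CD = 23.9 kN, N_BC = 27.84 kN, N_AB = -14.16 kN.
A_AB = 510.7 mm².
A_BC = 363.8 mm².
A_CD = 729 mm².
δ_AB = -14160·701/(510.7·127000) = -0.153 mm
δ_BC = 27840·274/(363.8·199000) = 0.1054 mm
δ_CD = 23900·570/(729·120000) = 0.1557 mm
δ = Σδ_i = 0.1081 mm.

0.108 mm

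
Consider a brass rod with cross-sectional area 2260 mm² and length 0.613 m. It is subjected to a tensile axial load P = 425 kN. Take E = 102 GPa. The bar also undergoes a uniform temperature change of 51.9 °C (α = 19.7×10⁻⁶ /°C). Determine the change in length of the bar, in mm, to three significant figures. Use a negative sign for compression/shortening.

δ_mech = NL/(AE) = 425000·613/(2260·102000) = 1.13 mm.
δ_thermal = αLΔT = 19.7e-6·613·51.9 = 0.6267 mm.
δ = δ_mech + δ_thermal = 1.757 mm.

1.76 mm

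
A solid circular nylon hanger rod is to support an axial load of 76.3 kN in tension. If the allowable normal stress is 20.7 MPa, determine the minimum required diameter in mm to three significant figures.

Required area A ≥ P/σ_allow = 76300/20.7 = 3686 mm².
For a solid circular section, d ≥ √(4A/π) = 68.51 mm.

68.5 mm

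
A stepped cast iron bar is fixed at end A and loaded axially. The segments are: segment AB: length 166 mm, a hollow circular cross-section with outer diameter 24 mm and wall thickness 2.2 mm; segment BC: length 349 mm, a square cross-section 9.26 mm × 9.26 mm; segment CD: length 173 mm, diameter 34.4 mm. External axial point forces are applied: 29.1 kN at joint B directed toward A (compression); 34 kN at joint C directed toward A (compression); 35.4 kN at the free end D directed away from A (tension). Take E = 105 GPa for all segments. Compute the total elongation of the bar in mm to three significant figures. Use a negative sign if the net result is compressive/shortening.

Internal axial forces (sectioning from the free end, tension +): N_CD = 35.4 kN, N_BC = 1.4 kN, N_AB = -27.7 kN.
A_AB = 150.7 mm².
A_BC = 85.75 mm².
A_CD = 929.4 mm².
δ_AB = -27700·166/(150.7·105000) = -0.2906 mm
δ_BC = 1400·349/(85.75·105000) = 0.05427 mm
δ_CD = 35400·173/(929.4·105000) = 0.06276 mm
δ = Σδ_i = -0.1736 mm.

-0.174 mm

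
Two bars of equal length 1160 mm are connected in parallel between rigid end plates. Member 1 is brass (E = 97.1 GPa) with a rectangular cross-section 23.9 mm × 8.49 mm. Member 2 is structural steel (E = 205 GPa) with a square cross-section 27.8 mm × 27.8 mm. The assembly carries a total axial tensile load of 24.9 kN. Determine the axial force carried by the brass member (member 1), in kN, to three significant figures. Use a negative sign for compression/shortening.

A_1 = 202.9 mm².
A_2 = 772.8 mm².
Equal strain + equilibrium ⇒ each member carries load in proportion to AE: A₁E₁ = 19700000 N, A₂E₂ = 158400000 N, ΣAE = 178100000 N.
F₁ = P·A₁E₁/ΣAE = 24900·19700000/178100000 = 2754 N.

2.75 kN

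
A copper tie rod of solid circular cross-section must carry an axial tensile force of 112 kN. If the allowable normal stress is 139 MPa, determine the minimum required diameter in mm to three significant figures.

Required area A ≥ P/σ_allow = 112000/139 = 805.8 mm².
For a solid circular section, d ≥ √(4A/π) = 32.03 mm.

32.0 mm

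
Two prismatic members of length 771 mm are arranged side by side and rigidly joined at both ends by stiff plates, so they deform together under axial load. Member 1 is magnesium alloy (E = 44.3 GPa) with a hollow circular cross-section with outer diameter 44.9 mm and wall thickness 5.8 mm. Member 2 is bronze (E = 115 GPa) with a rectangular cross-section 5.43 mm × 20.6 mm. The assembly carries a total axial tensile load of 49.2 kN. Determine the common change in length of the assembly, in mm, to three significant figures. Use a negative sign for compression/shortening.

A_1 = 712.5 mm².
A_2 = 111.9 mm².
Equal strain + equilibrium ⇒ each member carries load in proportion to AE: A₁E₁ = 31560000 N, A₂E₂ = 12860000 N, ΣAE = 44430000 N.
δ = PL/ΣAE = 49200·771/44430000 = 0.8539 mm.

0.854 mm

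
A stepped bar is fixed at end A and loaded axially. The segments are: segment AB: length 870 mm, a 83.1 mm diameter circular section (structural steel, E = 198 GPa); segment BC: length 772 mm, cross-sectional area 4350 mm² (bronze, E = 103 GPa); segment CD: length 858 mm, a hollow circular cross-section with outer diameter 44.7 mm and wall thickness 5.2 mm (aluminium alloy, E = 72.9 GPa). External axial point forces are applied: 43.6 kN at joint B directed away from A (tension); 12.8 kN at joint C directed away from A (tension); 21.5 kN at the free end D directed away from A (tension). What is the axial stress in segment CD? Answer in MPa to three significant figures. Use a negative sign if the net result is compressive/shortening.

33.3 MPa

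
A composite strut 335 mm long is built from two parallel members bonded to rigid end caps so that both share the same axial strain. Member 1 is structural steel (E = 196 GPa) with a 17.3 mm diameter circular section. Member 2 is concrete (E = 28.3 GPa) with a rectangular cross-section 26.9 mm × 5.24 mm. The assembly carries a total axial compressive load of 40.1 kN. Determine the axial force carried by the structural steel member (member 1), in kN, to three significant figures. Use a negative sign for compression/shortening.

-36.9 kN

A_1 = 235.1 mm².
A_2 = 141 mm².
Equal strain + equilibrium ⇒ each member carries load in proportion to AE: A₁E₁ = 46070000 N, A₂E₂ = 3989000 N, ΣAE = 50060000 N.
F₁ = P·A₁E₁/ΣAE = -40100·46070000/50060000 = -36900 N.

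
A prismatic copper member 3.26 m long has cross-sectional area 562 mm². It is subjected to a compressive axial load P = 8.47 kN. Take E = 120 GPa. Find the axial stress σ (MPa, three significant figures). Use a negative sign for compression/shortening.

-15.1 MPa

σ = N/A = -8470/562 = -15.07 MPa.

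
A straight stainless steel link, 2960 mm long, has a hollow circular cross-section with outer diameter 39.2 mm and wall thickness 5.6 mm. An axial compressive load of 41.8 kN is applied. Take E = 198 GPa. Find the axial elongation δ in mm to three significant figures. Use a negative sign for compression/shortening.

A = 591.1 mm².
δ_mech = NL/(AE) = -41800·2960/(591.1·198000) = -1.057 mm.

-1.06 mm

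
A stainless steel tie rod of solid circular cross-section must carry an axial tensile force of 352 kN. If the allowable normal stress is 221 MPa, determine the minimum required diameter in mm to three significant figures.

45.0 mm

Required area A ≥ P/σ_allow = 352000/221 = 1593 mm².
For a solid circular section, d ≥ √(4A/π) = 45.03 mm.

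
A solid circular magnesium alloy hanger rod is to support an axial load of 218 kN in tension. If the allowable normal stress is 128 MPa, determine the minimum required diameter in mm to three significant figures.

46.6 mm

Required area A ≥ P/σ_allow = 218000/128 = 1703 mm².
For a solid circular section, d ≥ √(4A/π) = 46.57 mm.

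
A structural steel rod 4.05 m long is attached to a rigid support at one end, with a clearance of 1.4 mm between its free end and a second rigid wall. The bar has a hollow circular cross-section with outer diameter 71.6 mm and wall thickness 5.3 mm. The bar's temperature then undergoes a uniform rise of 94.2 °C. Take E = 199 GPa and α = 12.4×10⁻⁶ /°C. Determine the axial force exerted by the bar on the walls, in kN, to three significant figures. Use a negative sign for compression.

Free thermal expansion αLΔT = 12.4e-6 · 4050 · 94.2 = 4.731 mm.
The walls engage after the gap closes; constrained expansion = 4.731 − 1.4 = 3.331 mm.
The walls impose strain ε = −(3.331)/4050 = -8.2240e-04; σ = Eε = 199000 · -8.2240e-04 = -163.7 MPa.
Wall reaction R = σ·A = -163.7·1104 = -180700 N = -180.7 kN.

-181 kN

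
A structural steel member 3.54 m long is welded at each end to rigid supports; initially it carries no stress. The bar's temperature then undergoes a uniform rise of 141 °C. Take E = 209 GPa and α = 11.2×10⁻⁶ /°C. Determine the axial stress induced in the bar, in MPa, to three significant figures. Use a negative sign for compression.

-330 MPa

Free thermal expansion αLΔT = 11.2e-6 · 3540 · 141 = 5.59 mm.
The walls impose strain ε = −(5.59)/3540 = -1.5792e-03; σ = Eε = 209000 · -1.5792e-03 = -330.1 MPa.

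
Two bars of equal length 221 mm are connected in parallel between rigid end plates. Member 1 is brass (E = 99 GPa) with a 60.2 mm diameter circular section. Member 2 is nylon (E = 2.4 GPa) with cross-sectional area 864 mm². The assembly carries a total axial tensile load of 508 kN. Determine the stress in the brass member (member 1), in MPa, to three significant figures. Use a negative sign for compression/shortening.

177 MPa

A_1 = 2846 mm².
Equal strain + equilibrium ⇒ each member carries load in proportion to AE: A₁E₁ = 281800000 N, A₂E₂ = 2074000 N, ΣAE = 283900000 N.
σ₁ = P·E₁/ΣAE = 508000·99000/283900000 = 177.2 MPa.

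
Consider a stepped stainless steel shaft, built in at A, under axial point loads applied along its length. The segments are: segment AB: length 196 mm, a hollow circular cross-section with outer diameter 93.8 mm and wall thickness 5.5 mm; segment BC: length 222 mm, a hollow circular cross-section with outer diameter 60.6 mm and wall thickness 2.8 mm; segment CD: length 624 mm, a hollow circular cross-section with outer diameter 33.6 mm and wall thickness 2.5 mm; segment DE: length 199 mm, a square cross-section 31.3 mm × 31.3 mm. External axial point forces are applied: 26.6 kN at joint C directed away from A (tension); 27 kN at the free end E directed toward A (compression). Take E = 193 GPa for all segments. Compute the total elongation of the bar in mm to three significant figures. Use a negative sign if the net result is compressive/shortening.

Internal axial forces (sectioning from the free end, tension +): N_DE = -27 kN, N_CD = -27 kN, N_BC = -0.4 kN, N_AB = -0.4 kN.
A_AB = 1526 mm².
A_BC = 508.4 mm².
A_CD = 244.3 mm².
A_DE = 979.7 mm².
δ_AB = -400·196/(1526·193000) = -0.0002662 mm
δ_BC = -400·222/(508.4·193000) = -0.0009049 mm
δ_CD = -27000·624/(244.3·193000) = -0.3574 mm
δ_DE = -27000·199/(979.7·193000) = -0.02842 mm
δ = Σδ_i = -0.387 mm.

-0.387 mm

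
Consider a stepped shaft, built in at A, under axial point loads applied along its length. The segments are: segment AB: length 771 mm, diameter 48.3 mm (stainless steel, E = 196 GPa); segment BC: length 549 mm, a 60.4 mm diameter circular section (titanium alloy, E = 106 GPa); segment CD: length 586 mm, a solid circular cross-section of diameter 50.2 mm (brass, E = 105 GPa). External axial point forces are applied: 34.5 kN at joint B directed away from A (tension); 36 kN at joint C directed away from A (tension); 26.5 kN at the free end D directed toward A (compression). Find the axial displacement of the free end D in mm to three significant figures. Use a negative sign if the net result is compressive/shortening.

Internal axial forces (sectioning from the free end, tension +): N_CD = -26.5 kN, N_BC = 9.5 kN, N_AB = 44 kN.
A_AB = 1832 mm².
A_BC = 2865 mm².
A_CD = 1979 mm².
δ_AB = 44000·771/(1832·196000) = 0.09446 mm
δ_BC = 9500·549/(2865·106000) = 0.01717 mm
δ_CD = -26500·586/(1979·105000) = -0.07472 mm
δ = Σδ_i = 0.03691 mm.

0.0369 mm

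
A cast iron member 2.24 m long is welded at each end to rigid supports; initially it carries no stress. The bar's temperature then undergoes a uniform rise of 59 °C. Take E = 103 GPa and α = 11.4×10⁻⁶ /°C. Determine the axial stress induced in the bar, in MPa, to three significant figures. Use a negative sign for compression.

-69.3 MPa

Free thermal expansion αLΔT = 11.4e-6 · 2240 · 59 = 1.507 mm.
The walls impose strain ε = −(1.507)/2240 = -6.7260e-04; σ = Eε = 103000 · -6.7260e-04 = -69.28 MPa.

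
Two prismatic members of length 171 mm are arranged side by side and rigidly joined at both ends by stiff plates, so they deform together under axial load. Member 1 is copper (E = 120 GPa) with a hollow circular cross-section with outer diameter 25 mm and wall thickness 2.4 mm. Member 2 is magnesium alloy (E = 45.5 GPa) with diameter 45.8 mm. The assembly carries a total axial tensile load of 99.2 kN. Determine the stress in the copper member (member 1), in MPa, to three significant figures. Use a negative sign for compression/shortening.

A_1 = 170.4 mm².
A_2 = 1647 mm².
Equal strain + equilibrium ⇒ each member carries load in proportion to AE: A₁E₁ = 20450000 N, A₂E₂ = 74960000 N, ΣAE = 95410000 N.
σ₁ = P·E₁/ΣAE = 99200·120000/95410000 = 124.8 MPa.

125 MPa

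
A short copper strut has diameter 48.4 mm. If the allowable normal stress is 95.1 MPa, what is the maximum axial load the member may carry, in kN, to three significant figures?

175 kN

A = 1840 mm².
P_max = σ_allow · A = 95.1 · 1840 = 175000 N = 175 kN.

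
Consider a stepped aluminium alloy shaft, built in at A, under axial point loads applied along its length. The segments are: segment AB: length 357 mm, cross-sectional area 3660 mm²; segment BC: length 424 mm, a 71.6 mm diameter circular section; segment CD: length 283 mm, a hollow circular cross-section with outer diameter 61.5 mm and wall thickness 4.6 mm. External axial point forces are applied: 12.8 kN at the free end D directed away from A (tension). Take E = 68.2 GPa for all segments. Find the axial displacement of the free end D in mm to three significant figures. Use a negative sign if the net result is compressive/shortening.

0.103 mm

Internal axial forces (sectioning from the free end, tension +): N_CD = 12.8 kN, N_BC = 12.8 kN, N_AB = 12.8 kN.
A_BC = 4026 mm².
A_CD = 822.3 mm².
δ_AB = 12800·357/(3660·68200) = 0.01831 mm
δ_BC = 12800·424/(4026·68200) = 0.01976 mm
δ_CD = 12800·283/(822.3·68200) = 0.06459 mm
δ = Σδ_i = 0.1027 mm.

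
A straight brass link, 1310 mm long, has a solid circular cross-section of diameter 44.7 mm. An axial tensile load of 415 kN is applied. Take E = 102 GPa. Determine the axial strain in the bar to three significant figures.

0.00259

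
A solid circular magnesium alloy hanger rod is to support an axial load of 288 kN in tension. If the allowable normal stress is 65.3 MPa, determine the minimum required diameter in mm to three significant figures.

Required area A ≥ P/σ_allow = 288000/65.3 = 4410 mm².
For a solid circular section, d ≥ √(4A/π) = 74.94 mm.

74.9 mm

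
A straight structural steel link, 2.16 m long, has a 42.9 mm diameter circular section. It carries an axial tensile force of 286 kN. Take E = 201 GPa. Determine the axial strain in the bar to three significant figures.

A = 1445 mm².
σ = N/A = 197.9 MPa; ε = σ/E = 197.9/201000 = 9.844e-04.

9.84e-04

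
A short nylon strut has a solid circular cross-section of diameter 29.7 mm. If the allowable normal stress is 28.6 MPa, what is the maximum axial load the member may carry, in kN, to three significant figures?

19.8 kN

A = 692.8 mm².
P_max = σ_allow · A = 28.6 · 692.8 = 19810 N = 19.81 kN.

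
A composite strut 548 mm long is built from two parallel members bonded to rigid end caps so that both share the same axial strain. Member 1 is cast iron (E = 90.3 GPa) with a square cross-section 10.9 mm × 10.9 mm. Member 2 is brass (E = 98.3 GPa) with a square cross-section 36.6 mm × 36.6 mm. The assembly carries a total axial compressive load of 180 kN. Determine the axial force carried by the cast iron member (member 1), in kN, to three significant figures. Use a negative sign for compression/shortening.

A_1 = 118.8 mm².
A_2 = 1340 mm².
Equal strain + equilibrium ⇒ each member carries load in proportion to AE: A₁E₁ = 10730000 N, A₂E₂ = 131700000 N, ΣAE = 142400000 N.
F₁ = P·A₁E₁/ΣAE = -180000·10730000/142400000 = -13560 N.

-13.6 kN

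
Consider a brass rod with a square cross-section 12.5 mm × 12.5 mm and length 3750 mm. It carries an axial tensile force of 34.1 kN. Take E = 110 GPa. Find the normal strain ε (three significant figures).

0.00198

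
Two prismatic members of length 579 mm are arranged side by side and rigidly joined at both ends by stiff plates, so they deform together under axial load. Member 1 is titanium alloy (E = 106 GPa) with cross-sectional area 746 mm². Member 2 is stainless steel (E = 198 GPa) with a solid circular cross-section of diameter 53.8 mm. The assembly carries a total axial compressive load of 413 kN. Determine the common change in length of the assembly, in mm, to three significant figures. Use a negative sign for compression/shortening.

-0.452 mm

A_2 = 2273 mm².
Equal strain + equilibrium ⇒ each member carries load in proportion to AE: A₁E₁ = 79080000 N, A₂E₂ = 450100000 N, ΣAE = 529200000 N.
δ = PL/ΣAE = -413000·579/529200000 = -0.4519 mm.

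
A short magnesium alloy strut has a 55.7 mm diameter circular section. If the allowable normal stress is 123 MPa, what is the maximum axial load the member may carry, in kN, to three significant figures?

300 kN

A = 2437 mm².
P_max = σ_allow · A = 123 · 2437 = 299700 N = 299.7 kN.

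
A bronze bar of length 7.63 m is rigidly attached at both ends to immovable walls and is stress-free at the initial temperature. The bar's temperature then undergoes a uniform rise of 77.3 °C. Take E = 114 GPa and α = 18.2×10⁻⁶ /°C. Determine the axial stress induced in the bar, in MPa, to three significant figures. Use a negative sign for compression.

Free thermal expansion αLΔT = 18.2e-6 · 7630 · 77.3 = 10.73 mm.
The walls impose strain ε = −(10.73)/7630 = -1.4069e-03; σ = Eε = 114000 · -1.4069e-03 = -160.4 MPa.

-160 MPa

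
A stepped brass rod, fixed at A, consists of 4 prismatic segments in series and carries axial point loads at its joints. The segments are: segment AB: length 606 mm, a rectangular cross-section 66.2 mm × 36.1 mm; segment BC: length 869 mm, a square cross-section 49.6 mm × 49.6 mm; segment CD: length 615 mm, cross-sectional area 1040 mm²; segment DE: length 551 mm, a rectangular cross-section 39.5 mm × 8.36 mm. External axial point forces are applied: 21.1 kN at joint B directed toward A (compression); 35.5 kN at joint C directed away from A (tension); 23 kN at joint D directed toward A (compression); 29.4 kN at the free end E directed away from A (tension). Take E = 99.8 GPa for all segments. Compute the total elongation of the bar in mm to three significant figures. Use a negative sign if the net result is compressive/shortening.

Internal axial forces (sectioning from the free end, tension +): N_DE = 29.4 kN, N_CD = 6.4 kN, N_BC = 41.9 kN, N_AB = 20.8 kN.
A_AB = 2390 mm².
A_BC = 2460 mm².
A_DE = 330.2 mm².
δ_AB = 20800·606/(2390·99800) = 0.05285 mm
δ_BC = 41900·869/(2460·99800) = 0.1483 mm
δ_CD = 6400·615/(1040·99800) = 0.03792 mm
δ_DE = 29400·551/(330.2·99800) = 0.4915 mm
δ = Σδ_i = 0.7306 mm.

0.731 mm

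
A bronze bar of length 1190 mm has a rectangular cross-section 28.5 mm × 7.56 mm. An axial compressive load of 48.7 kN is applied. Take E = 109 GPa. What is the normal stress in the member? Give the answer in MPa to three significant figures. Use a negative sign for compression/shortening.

-226 MPa

A = 215.5 mm².
σ = N/A = -48700/215.5 = -226 MPa.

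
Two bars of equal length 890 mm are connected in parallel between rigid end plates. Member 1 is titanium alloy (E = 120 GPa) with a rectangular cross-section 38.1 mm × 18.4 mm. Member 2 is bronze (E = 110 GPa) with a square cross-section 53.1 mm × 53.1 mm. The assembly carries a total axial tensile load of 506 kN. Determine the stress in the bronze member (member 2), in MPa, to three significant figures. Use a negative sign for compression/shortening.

141 MPa

A_1 = 701 mm².
A_2 = 2820 mm².
Equal strain + equilibrium ⇒ each member carries load in proportion to AE: A₁E₁ = 84120000 N, A₂E₂ = 310200000 N, ΣAE = 394300000 N.
σ₂ = P·E₂/ΣAE = 506000·110000/394300000 = 141.2 MPa.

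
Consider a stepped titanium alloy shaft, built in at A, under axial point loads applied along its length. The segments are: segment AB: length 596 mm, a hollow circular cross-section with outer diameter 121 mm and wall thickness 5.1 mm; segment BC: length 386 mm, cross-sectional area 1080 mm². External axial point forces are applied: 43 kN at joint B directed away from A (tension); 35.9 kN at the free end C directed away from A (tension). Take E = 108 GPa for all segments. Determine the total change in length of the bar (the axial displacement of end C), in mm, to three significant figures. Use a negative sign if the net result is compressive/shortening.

0.353 mm

Internal axial forces (sectioning from the free end, tension +): N_BC = 35.9 kN, N_AB = 78.9 kN.
A_AB = 1857 mm².
δ_AB = 78900·596/(1857·108000) = 0.2345 mm
δ_BC = 35900·386/(1080·108000) = 0.1188 mm
δ = Σδ_i = 0.3533 mm.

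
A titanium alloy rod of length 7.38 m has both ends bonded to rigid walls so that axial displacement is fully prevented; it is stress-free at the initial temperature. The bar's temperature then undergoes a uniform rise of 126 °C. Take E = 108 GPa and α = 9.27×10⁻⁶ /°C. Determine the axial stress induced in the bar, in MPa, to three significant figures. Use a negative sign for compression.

-126 MPa

Free thermal expansion αLΔT = 9.27e-6 · 7380 · 126 = 8.62 mm.
The walls impose strain ε = −(8.62)/7380 = -1.1680e-03; σ = Eε = 108000 · -1.1680e-03 = -126.1 MPa.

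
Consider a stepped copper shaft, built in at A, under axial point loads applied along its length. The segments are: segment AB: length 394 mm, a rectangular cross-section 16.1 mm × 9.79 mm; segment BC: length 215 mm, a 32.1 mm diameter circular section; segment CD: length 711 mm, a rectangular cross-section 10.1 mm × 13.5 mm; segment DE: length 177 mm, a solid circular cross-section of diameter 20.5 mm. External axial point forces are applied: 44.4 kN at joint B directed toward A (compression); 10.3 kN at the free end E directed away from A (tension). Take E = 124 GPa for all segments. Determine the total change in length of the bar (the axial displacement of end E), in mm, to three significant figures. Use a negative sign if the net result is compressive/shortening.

Internal axial forces (sectioning from the free end, tension +): N_DE = 10.3 kN, N_CD = 10.3 kN, N_BC = 10.3 kN, N_AB = -34.1 kN.
A_AB = 157.6 mm².
A_BC = 809.3 mm².
A_CD = 136.3 mm².
A_DE = 330.1 mm².
δ_AB = -34100·394/(157.6·124000) = -0.6874 mm
δ_BC = 10300·215/(809.3·124000) = 0.02207 mm
δ_CD = 10300·711/(136.3·124000) = 0.4331 mm
δ_DE = 10300·177/(330.1·124000) = 0.04454 mm
δ = Σδ_i = -0.1877 mm.

-0.188 mm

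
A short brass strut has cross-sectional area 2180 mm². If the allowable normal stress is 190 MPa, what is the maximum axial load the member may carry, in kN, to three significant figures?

P_max = σ_allow · A = 190 · 2180 = 414200 N = 414.2 kN.

414 kN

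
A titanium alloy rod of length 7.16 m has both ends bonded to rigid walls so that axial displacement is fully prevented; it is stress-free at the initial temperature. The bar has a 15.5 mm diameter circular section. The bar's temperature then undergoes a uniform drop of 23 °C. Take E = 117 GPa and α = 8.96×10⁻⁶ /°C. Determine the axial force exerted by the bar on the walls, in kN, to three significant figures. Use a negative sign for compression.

Free thermal expansion αLΔT = 8.96e-6 · 7160 · -23 = -1.476 mm.
The walls impose strain ε = −(-1.476)/7160 = 2.0608e-04; σ = Eε = 117000 · 2.0608e-04 = 24.11 MPa.
Wall reaction R = σ·A = 24.11·188.7 = 4550 N = 4.55 kN.

4.55 kN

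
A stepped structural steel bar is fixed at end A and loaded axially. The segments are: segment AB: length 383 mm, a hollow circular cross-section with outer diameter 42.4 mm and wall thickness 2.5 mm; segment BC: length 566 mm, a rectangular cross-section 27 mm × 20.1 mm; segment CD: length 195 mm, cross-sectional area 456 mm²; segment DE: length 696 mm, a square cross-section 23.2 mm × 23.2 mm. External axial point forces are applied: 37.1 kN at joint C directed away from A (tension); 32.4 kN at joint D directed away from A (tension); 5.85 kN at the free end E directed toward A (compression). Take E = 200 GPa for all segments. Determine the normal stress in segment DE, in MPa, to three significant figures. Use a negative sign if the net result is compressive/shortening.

Internal axial forces (sectioning from the free end, tension +): N_DE = -5.85 kN, N_CD = 26.55 kN, N_BC = 63.65 kN, N_AB = 63.65 kN.
A_DE = 538.2 mm².
σ_DE = N_DE/A_DE = -5850/538.2 = -10.87 MPa.

-10.9 MPa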